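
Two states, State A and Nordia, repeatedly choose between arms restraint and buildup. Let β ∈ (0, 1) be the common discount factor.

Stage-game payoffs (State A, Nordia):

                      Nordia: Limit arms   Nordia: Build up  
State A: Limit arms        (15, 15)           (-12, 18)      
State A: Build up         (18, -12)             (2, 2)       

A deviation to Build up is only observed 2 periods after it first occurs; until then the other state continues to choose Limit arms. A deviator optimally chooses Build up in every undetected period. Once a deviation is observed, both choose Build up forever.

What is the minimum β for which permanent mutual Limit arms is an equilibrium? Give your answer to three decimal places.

0.433

Deviating for the 2 undetected periods gains 18−15 = 3 per period over cooperation, then loses 15−2 = 13 per period forever once punishment starts.
Gain: 3(1 + β + … + β^1); loss: 13·β^2/(1−β).
No profitable deviation ⇔ 3(1−β^2) ≤ 13·β^2, i.e. β^2 ≥ 3/(3+13) = 3/16.
Hence β ≥ (3/16)^(1/2) ≈ 0.433.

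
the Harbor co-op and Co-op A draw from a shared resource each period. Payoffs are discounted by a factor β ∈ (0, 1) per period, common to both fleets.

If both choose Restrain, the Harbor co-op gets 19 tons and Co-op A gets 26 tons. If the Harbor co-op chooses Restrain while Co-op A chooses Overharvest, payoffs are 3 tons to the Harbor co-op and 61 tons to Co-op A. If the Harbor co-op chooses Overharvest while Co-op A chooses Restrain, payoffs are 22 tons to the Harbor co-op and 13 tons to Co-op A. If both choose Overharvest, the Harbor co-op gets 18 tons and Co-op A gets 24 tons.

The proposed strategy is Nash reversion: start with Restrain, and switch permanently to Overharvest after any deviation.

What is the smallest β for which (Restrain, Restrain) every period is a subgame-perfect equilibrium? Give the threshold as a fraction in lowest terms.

35/37

the Harbor co-op's threshold: (22−19)/(22−18) = 3/4.
Co-op A's threshold: (61−26)/(61−24) = 35/37.
3/4 < 35/37, so Co-op A binds and β* = 35/37.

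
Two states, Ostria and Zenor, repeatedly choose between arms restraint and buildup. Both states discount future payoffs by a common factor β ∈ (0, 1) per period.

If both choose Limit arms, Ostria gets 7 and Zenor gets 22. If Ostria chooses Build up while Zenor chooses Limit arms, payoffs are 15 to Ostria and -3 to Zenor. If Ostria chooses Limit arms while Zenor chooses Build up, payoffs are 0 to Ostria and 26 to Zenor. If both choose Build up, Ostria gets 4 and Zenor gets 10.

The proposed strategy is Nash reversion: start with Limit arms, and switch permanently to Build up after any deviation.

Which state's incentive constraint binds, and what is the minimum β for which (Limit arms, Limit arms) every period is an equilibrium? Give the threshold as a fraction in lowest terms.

Ostria's threshold: (15−7)/(15−4) = 8/11.
Zenor's threshold: (26−22)/(26−10) = 1/4.
8/11 > 1/4, so Ostria binds and β* = 8/11.

Ostria; β ≥ 8/11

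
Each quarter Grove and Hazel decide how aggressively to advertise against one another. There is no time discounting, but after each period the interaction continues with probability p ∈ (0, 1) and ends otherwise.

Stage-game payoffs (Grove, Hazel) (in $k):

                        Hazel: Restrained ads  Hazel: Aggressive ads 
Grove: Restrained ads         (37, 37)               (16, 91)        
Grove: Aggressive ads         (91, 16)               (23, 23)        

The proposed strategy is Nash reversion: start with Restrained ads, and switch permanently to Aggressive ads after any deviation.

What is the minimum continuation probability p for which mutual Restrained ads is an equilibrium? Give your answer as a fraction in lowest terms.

27/34

Expected cooperation value is 37 + p·37 + p²·37 + … = 37/(1−p); deviation gives 91 + p·23/(1−p).
37 ≥ 91(1−p) + 23p ⇒ 68p ≥ 54 ⇒ p ≥ 54/68 = 27/34.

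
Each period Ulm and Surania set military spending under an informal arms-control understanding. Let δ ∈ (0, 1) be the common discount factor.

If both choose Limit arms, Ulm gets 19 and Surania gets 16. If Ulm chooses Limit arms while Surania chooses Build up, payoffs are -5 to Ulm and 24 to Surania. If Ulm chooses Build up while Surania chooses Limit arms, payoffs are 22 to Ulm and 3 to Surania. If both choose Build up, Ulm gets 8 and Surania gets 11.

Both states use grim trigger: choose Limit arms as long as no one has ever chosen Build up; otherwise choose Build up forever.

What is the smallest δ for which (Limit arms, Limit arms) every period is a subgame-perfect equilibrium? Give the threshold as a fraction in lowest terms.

8/13

For Ulm: deviation gain 22−19 = 3, per-period punishment loss 19−8 = 11. IC gives δ ≥ 3/14.
For Surania: gain 8, loss 5 per period, so δ ≥ 8/13.
The tighter constraint is Surania's, so cooperation needs δ ≥ 8/13.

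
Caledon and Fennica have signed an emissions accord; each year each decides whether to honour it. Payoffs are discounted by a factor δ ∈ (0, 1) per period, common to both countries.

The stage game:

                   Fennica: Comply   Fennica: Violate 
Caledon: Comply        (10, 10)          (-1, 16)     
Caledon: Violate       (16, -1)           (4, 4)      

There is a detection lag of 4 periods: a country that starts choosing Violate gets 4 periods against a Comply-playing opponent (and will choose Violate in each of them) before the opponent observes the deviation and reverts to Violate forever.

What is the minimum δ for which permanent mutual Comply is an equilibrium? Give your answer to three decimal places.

0.841

A deviator earns 16 for 4 periods, then 4 forever; cooperating earns 10 forever. Multiplying the IC by (1−δ):
10 ≥ 16(1−δ^4) + 4δ^4, so 12·δ^4 ≥ 6 and δ^4 ≥ 1/2.
δ ≥ (1/2)^(1/4) ≈ 0.841.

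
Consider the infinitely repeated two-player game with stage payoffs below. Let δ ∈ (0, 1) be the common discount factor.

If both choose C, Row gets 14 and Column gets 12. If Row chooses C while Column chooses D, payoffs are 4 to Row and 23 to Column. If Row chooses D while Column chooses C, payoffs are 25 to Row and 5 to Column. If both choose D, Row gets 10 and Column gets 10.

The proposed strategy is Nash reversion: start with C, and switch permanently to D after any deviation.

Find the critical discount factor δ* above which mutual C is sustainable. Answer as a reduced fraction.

11/13

Row: cooperation gives 14 each period; deviation gives 25 once then 10 forever.
  14/(1−δ) ≥ 25 + 10δ/(1−δ) ⇒ δ ≥ 11/15.
Column: cooperation gives 12 each period; deviation gives 23 once then 10 forever.
  δ ≥ 11/13.
Both must hold, so the binding constraint is Column's: δ ≥ 11/13.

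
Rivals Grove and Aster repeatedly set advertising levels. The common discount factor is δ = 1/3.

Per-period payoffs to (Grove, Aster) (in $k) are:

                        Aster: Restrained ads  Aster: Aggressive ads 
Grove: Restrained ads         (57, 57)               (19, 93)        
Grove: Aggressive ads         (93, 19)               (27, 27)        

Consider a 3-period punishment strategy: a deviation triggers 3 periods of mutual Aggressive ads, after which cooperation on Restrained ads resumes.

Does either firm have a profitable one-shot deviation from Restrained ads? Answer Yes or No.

Yes

A one-shot deviation gives 93 now, then 27 for 3 periods, then back to 57.
Gain from deviating: (93−57) today; loss: (57−27) in each of the next 3 periods.
No-deviation condition: (57−27)(δ+…+δ^3) ≥ 93−57, i.e. δ+…+δ^3 ≥ 6/5.
At δ = 1/3: δ+…+δ^3 = 0.4815 < 1.2000.
So cooperation is not sustainable.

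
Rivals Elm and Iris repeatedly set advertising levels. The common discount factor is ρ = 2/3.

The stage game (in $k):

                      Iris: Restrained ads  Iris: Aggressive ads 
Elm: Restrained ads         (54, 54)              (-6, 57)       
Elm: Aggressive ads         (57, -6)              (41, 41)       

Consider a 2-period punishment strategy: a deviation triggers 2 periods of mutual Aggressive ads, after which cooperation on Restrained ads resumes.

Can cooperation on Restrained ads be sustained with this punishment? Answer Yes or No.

Comparing payoff streams over the 3 periods until play realigns: cooperate → 54(1+ρ+…+ρ^2); deviate → 57 + 41(ρ+…+ρ^2).
Cooperation is sustained iff (54−41)(ρ+…+ρ^2) ≥ 57−54.
ρ+…+ρ^2 = 2/3·(1−(2/3)^2)/(1−2/3) = 1.1111, and (57−54)/(54−41) = 0.2308.
1.1111 ≥ 0.2308, so cooperation is sustainable.

Yes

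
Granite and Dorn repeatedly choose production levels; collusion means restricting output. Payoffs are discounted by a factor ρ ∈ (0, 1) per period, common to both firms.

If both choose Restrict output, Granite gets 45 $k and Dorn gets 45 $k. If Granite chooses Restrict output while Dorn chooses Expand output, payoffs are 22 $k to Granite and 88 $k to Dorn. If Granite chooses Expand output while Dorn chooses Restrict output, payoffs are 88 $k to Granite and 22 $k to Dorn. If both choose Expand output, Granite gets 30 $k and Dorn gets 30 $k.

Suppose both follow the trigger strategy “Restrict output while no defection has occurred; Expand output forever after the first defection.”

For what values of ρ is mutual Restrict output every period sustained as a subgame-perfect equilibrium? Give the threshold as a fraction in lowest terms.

43/58

45/(1−ρ) ≥ 88 + 30ρ/(1−ρ)
45 ≥ 88 − 58ρ
ρ ≥ 43/58.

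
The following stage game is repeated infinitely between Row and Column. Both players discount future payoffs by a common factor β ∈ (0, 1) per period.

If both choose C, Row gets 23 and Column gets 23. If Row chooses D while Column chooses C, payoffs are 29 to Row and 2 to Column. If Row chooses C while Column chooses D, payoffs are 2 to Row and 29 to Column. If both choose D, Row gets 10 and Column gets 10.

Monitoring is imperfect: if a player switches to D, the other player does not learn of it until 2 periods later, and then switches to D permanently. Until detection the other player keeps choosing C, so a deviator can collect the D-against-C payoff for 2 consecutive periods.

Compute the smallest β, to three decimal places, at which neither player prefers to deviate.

The best deviation is to choose D for all 2 undetected periods, earning 29 each, then 10 forever once detected.
Deviation value: 29(1−β^2)/(1−β) + 10β^2/(1−β); cooperation value: 23/(1−β).
IC: 23 ≥ 29(1−β^2) + 10β^2 = 29 − 19β^2.
So β^2 ≥ 6/19, giving β ≥ (6/19)^(1/2) ≈ 0.562.

0.562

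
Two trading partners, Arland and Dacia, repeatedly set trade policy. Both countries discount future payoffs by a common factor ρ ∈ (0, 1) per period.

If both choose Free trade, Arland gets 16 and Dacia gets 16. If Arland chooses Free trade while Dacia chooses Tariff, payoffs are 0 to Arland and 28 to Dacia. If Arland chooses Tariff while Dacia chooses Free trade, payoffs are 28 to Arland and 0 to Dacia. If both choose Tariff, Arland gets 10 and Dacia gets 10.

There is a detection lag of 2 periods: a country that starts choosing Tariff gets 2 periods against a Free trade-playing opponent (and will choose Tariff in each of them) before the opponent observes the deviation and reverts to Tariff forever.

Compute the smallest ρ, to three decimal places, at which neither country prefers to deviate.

0.816

Deviating for the 2 undetected periods gains 28−16 = 12 per period over cooperation, then loses 16−10 = 6 per period forever once punishment starts.
Gain: 12(1 + ρ + … + ρ^1); loss: 6·ρ^2/(1−ρ).
No profitable deviation ⇔ 12(1−ρ^2) ≤ 6·ρ^2, i.e. ρ^2 ≥ 12/(12+6) = 2/3.
Hence ρ ≥ (2/3)^(1/2) ≈ 0.816.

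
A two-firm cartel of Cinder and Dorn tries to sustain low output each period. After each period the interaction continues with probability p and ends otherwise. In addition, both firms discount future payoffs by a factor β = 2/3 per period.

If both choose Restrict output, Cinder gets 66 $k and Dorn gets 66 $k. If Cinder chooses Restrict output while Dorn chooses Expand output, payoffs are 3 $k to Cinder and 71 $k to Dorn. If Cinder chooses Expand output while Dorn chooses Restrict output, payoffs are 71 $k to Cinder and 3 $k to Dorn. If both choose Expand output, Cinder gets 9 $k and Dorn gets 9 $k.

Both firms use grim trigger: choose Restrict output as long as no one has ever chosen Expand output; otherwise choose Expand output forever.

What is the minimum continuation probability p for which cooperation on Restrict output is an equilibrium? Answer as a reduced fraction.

Expected continuation weight on next period's payoff is β·p = 2/3·p, which plays the role of the discount factor.
Cooperation requires 2/3·p ≥ (71−66)/(71−9) = 5/62, hence p ≥ 15/124.

15/124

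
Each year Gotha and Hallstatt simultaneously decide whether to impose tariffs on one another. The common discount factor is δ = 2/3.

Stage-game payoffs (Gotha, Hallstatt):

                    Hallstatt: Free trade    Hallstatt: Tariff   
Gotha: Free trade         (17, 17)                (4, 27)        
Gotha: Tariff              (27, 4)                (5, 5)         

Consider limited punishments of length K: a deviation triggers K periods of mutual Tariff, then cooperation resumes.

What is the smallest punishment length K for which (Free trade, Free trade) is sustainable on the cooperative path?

2

IC: δ(1−δ^K)/(1−δ) ≥ (27−17)/(17−5) = 5/6.
With δ = 2/3: need 1 − δ^K ≥ 5/6·(1−2/3)/(2/3), i.e. δ^K ≤ 0.5833.
Since (2/3)^1 = 0.6667 and (2/3)^2 = 0.4444, the smallest such K is 2.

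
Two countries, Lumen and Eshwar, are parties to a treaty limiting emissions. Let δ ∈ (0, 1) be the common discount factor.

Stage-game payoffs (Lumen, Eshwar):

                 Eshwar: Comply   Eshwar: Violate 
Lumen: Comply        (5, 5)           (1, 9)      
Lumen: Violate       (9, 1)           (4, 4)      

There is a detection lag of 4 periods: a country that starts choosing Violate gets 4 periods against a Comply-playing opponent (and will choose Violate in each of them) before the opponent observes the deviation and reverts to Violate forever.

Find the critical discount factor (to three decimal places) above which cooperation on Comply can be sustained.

0.946

A deviator earns 9 for 4 periods, then 4 forever; cooperating earns 5 forever. Multiplying the IC by (1−δ):
5 ≥ 9(1−δ^4) + 4δ^4, so 5·δ^4 ≥ 4 and δ^4 ≥ 4/5.
δ ≥ (4/5)^(1/4) ≈ 0.946.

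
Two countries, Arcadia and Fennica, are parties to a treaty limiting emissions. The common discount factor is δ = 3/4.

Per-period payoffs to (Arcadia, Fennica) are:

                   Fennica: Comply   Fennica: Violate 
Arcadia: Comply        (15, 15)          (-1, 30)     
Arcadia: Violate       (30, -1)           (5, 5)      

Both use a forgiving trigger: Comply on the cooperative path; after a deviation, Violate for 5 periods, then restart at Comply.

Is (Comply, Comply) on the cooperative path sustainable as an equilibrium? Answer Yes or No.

Comparing payoff streams over the 6 periods until play realigns: cooperate → 15(1+δ+…+δ^5); deviate → 30 + 5(δ+…+δ^5).
Cooperation is sustained iff (15−5)(δ+…+δ^5) ≥ 30−15.
δ+…+δ^5 = 3/4·(1−(3/4)^5)/(1−3/4) = 2.2881, and (30−15)/(15−5) = 1.5000.
2.2881 ≥ 1.5000, so cooperation is sustainable.

Yes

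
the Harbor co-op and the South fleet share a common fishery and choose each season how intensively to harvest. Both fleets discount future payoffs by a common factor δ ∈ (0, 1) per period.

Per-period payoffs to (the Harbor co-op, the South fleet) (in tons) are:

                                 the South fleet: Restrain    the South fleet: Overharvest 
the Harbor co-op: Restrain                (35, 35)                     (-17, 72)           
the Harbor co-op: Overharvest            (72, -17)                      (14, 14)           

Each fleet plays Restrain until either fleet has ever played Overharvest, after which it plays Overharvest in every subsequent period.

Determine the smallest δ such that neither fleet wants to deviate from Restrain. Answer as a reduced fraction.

37/58

35/(1−δ) ≥ 72 + 14δ/(1−δ)
35 ≥ 72 − 58δ
δ ≥ 37/58.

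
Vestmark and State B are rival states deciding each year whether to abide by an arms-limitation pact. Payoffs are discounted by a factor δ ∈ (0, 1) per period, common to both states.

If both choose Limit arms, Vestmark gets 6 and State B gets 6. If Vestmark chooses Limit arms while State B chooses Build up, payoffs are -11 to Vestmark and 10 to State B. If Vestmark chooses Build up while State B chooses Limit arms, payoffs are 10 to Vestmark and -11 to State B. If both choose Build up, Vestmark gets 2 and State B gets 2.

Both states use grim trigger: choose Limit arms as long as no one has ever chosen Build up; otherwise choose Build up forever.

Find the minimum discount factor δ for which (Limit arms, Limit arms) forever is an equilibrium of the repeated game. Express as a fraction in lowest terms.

6/(1−δ) ≥ 10 + 2δ/(1−δ)
6 ≥ 10 − 8δ
δ ≥ 4/8 = 1/2.

1/2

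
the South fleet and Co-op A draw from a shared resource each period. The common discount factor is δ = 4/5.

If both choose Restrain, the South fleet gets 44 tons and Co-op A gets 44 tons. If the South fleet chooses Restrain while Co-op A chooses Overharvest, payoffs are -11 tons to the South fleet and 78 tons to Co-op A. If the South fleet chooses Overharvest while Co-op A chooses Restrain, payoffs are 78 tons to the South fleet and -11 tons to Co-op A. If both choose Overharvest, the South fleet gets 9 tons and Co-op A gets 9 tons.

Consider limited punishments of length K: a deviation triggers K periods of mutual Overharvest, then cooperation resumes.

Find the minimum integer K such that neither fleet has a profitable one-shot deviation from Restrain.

IC: δ(1−δ^K)/(1−δ) ≥ (78−44)/(44−9) = 34/35.
With δ = 4/5: need 1 − δ^K ≥ 34/35·(1−4/5)/(4/5), i.e. δ^K ≤ 0.7571.
Since (4/5)^1 = 0.8000 and (4/5)^2 = 0.6400, the smallest such K is 2.

2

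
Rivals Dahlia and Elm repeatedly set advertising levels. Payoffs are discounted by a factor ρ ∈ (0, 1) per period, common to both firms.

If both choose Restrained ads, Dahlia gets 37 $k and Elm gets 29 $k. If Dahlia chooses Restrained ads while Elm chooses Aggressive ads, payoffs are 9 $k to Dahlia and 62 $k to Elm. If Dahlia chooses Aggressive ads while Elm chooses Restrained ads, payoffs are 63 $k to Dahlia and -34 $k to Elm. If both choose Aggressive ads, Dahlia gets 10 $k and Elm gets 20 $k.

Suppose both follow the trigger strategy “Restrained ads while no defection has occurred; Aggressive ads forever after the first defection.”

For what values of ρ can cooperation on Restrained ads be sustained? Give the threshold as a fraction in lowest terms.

Dahlia's threshold: (63−37)/(63−10) = 26/53.
Elm's threshold: (62−29)/(62−20) = 11/14.
26/53 < 11/14, so Elm binds and ρ* = 11/14.

11/14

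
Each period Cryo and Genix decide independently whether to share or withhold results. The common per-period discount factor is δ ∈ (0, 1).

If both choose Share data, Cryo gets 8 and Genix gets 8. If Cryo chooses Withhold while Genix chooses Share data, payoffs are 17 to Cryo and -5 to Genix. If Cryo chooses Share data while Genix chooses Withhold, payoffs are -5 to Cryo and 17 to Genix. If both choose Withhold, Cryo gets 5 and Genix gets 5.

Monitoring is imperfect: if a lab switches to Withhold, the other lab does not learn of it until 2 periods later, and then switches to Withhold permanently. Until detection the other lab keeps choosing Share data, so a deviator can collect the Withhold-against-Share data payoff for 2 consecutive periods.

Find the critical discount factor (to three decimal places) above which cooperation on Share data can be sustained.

0.866

The best deviation is to choose Withhold for all 2 undetected periods, earning 17 each, then 5 forever once detected.
Deviation value: 17(1−δ^2)/(1−δ) + 5δ^2/(1−δ); cooperation value: 8/(1−δ).
IC: 8 ≥ 17(1−δ^2) + 5δ^2 = 17 − 12δ^2.
So δ^2 ≥ 9/12 = 3/4, giving δ ≥ (3/4)^(1/2) ≈ 0.866.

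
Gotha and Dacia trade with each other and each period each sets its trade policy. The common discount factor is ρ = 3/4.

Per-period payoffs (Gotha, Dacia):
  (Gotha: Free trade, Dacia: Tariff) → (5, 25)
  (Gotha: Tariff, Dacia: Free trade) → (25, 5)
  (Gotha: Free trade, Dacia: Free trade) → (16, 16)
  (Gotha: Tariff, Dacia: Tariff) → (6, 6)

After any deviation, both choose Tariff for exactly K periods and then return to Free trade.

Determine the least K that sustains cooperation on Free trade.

No profitable deviation requires (16−6)(ρ+…+ρ^K) ≥ 25−16, i.e. ρ+…+ρ^K ≥ 9/10 ≈ 0.9000.
With ρ = 3/4, the partial sums are K=1: 0.7500, K=2: 1.3125.
K = 2 is the first length at which the sum reaches 0.9000.

2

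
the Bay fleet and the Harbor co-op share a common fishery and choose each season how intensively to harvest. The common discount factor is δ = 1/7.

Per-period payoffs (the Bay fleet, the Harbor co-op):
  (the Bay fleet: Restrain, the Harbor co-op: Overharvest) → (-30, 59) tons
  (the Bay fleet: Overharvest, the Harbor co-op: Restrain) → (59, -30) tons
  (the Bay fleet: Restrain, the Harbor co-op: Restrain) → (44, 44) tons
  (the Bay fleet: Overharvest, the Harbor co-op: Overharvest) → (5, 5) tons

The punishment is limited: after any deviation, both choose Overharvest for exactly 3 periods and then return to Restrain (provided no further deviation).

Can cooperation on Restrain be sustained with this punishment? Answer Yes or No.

A one-shot deviation gives 59 now, then 5 for 3 periods, then back to 44.
Gain from deviating: (59−44) today; loss: (44−5) in each of the next 3 periods.
No-deviation condition: (44−5)(δ+…+δ^3) ≥ 59−44, i.e. δ+…+δ^3 ≥ 5/13.
At δ = 1/7: δ+…+δ^3 = 0.1662 < 0.3846.
So cooperation is not sustainable.

No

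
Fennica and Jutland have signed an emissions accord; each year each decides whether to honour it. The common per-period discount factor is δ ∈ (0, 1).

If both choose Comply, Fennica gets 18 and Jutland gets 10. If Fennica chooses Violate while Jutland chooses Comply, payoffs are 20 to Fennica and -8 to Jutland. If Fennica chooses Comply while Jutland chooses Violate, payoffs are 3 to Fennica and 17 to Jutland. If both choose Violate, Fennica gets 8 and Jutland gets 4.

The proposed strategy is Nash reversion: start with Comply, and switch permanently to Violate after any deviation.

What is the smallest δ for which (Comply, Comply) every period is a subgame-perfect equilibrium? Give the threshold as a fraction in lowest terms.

Fennica: cooperation gives 18 each period; deviation gives 20 once then 8 forever.
  18/(1−δ) ≥ 20 + 8δ/(1−δ) ⇒ δ ≥ 2/12 = 1/6.
Jutland: cooperation gives 10 each period; deviation gives 17 once then 4 forever.
  δ ≥ 7/13.
Both must hold, so the binding constraint is Jutland's: δ ≥ 7/13.

7/13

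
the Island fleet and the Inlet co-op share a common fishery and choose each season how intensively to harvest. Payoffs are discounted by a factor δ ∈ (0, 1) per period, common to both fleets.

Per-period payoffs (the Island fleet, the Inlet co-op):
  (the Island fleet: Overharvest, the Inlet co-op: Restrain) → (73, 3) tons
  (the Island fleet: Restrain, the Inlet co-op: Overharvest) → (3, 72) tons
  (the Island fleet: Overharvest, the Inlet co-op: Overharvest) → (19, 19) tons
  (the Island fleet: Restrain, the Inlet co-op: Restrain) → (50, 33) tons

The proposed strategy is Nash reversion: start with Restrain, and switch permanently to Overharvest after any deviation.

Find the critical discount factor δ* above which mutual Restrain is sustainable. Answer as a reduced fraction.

the Island fleet: cooperation gives 50 each period; deviation gives 73 once then 19 forever.
  50/(1−δ) ≥ 73 + 19δ/(1−δ) ⇒ δ ≥ 23/54.
the Inlet co-op: cooperation gives 33 each period; deviation gives 72 once then 19 forever.
  δ ≥ 39/53.
Both must hold, so the binding constraint is the Inlet co-op's: δ ≥ 39/53.

39/53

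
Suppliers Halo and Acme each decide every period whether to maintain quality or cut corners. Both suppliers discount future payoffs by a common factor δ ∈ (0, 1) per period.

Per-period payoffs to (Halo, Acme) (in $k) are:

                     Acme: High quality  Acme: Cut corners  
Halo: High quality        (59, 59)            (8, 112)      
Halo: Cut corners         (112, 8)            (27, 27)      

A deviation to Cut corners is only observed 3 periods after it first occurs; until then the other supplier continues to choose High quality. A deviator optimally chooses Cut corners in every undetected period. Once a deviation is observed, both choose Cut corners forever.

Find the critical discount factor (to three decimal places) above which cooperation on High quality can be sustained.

0.854

The best deviation is to choose Cut corners for all 3 undetected periods, earning 112 each, then 27 forever once detected.
Deviation value: 112(1−δ^3)/(1−δ) + 27δ^3/(1−δ); cooperation value: 59/(1−δ).
IC: 59 ≥ 112(1−δ^3) + 27δ^3 = 112 − 85δ^3.
So δ^3 ≥ 53/85, giving δ ≥ (53/85)^(1/3) ≈ 0.854.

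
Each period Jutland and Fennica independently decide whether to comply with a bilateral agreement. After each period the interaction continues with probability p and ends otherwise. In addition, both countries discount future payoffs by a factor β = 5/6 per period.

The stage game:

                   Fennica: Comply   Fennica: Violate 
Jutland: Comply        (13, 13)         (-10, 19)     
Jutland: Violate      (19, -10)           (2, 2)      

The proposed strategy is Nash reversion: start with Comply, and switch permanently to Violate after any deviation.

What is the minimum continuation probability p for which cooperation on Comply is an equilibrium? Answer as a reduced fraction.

36/85

With continuation probability p and discount β, the effective per-period discount factor is βp.
Grim-trigger IC: βp ≥ (19−13)/(19−2) = 6/17.
So p ≥ (6/17)/(5/6) = 36/85.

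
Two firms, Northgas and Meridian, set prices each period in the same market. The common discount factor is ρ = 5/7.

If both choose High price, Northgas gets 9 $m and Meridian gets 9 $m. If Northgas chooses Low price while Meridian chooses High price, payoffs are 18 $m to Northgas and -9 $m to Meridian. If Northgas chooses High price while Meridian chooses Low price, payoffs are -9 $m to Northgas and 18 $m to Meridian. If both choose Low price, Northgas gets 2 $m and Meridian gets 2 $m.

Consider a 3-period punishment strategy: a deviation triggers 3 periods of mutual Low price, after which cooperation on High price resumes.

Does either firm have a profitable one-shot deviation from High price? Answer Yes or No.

No

Comparing payoff streams over the 4 periods until play realigns: cooperate → 9(1+ρ+…+ρ^3); deviate → 18 + 2(ρ+…+ρ^3).
Cooperation is sustained iff (9−2)(ρ+…+ρ^3) ≥ 18−9.
ρ+…+ρ^3 = 5/7·(1−(5/7)^3)/(1−5/7) = 1.5889, and (18−9)/(9−2) = 1.2857.
1.5889 ≥ 1.2857, so cooperation is sustainable.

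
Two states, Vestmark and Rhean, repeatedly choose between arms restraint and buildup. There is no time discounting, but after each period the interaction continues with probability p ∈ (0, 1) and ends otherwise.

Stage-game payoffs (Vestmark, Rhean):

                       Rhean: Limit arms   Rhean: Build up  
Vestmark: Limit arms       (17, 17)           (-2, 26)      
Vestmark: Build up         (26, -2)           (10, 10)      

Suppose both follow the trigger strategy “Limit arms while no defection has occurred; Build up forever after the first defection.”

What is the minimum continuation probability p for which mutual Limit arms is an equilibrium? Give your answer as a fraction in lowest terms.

9/16

Expected cooperation value is 17 + p·17 + p²·17 + … = 17/(1−p); deviation gives 26 + p·10/(1−p).
17 ≥ 26(1−p) + 10p ⇒ 16p ≥ 9 ⇒ p ≥ 9/16.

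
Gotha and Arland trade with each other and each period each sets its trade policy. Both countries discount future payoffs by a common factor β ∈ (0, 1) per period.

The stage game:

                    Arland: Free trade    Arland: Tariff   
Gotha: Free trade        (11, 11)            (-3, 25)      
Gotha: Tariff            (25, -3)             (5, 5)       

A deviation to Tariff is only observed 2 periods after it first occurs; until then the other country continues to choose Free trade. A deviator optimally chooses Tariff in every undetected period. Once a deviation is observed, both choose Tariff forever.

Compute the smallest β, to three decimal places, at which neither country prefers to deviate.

0.837

Deviating for the 2 undetected periods gains 25−11 = 14 per period over cooperation, then loses 11−5 = 6 per period forever once punishment starts.
Gain: 14(1 + β + … + β^1); loss: 6·β^2/(1−β).
No profitable deviation ⇔ 14(1−β^2) ≤ 6·β^2, i.e. β^2 ≥ 14/(14+6) = 7/10.
Hence β ≥ (7/10)^(1/2) ≈ 0.837.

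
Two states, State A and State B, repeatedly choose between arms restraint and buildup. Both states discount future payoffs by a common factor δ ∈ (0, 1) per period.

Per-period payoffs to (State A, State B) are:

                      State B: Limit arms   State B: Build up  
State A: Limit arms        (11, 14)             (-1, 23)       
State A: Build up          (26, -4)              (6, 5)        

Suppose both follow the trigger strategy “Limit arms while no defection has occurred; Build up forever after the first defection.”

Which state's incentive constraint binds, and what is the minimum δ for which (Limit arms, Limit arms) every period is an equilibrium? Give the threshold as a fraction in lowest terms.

State A; δ ≥ 3/4

State A's threshold: (26−11)/(26−6) = 3/4.
State B's threshold: (23−14)/(23−5) = 1/2.
3/4 > 1/2, so State A binds and δ* = 3/4.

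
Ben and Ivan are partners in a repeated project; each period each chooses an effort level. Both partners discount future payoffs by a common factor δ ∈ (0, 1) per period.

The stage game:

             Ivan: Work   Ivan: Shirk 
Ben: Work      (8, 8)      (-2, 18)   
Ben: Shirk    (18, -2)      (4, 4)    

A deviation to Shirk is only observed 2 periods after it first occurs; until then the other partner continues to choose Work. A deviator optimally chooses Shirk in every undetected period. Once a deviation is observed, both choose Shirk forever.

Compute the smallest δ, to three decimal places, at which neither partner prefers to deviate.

0.845

A deviator earns 18 for 2 periods, then 4 forever; cooperating earns 8 forever. Multiplying the IC by (1−δ):
8 ≥ 18(1−δ^2) + 4δ^2, so 14·δ^2 ≥ 10 and δ^2 ≥ 5/7.
δ ≥ (5/7)^(1/2) ≈ 0.845.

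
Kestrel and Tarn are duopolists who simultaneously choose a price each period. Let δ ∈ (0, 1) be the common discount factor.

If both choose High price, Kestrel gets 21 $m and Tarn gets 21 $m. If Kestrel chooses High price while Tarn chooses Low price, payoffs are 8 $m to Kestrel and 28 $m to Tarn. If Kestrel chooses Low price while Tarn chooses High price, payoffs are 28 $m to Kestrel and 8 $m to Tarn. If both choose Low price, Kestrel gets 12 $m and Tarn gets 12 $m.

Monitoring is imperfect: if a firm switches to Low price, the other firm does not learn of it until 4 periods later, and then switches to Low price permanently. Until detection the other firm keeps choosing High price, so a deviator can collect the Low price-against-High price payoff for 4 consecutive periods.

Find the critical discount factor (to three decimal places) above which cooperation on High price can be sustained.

The best deviation is to choose Low price for all 4 undetected periods, earning 28 each, then 12 forever once detected.
Deviation value: 28(1−δ^4)/(1−δ) + 12δ^4/(1−δ); cooperation value: 21/(1−δ).
IC: 21 ≥ 28(1−δ^4) + 12δ^4 = 28 − 16δ^4.
So δ^4 ≥ 7/16, giving δ ≥ (7/16)^(1/4) ≈ 0.813.

0.813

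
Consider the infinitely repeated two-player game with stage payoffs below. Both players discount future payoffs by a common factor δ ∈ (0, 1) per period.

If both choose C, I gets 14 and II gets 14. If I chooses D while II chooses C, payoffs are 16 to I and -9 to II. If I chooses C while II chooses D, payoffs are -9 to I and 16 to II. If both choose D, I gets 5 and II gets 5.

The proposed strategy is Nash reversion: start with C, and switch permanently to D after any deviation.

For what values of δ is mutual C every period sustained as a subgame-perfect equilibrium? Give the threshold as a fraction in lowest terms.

One-period gain from deviating is 16 − 14 = 2. The loss is 14 − 5 = 9 in every subsequent period, with present value 9·δ/(1−δ).
Deviation is unprofitable when 9·δ/(1−δ) ≥ 2, i.e. δ/(1−δ) ≥ 2/9.
Equivalently δ ≥ 2/(2+9) = 2/11.

2/11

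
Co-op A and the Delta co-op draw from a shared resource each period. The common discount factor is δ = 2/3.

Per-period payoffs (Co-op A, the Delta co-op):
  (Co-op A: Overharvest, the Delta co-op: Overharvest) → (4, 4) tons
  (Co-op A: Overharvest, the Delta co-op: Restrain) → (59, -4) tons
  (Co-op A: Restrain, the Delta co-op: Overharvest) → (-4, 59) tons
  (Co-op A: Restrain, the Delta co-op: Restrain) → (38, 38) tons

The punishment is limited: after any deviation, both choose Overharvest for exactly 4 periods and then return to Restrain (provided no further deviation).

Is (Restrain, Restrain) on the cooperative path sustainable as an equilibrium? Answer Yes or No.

Yes

Comparing payoff streams over the 5 periods until play realigns: cooperate → 38(1+δ+…+δ^4); deviate → 59 + 4(δ+…+δ^4).
Cooperation is sustained iff (38−4)(δ+…+δ^4) ≥ 59−38.
δ+…+δ^4 = 2/3·(1−(2/3)^4)/(1−2/3) = 1.6049, and (59−38)/(38−4) = 0.6176.
1.6049 ≥ 0.6176, so cooperation is sustainable.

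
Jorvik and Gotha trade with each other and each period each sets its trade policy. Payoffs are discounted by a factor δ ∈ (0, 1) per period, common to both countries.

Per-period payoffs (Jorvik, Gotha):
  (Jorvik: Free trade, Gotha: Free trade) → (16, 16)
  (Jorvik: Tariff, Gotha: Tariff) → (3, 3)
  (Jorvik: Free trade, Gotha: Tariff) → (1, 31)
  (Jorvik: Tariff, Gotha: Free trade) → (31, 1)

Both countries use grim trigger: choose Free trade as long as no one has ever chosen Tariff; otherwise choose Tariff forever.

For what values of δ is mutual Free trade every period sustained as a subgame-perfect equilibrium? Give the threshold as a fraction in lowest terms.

16/(1−δ) ≥ 31 + 3δ/(1−δ)
16 ≥ 31 − 28δ
δ ≥ 15/28.

15/28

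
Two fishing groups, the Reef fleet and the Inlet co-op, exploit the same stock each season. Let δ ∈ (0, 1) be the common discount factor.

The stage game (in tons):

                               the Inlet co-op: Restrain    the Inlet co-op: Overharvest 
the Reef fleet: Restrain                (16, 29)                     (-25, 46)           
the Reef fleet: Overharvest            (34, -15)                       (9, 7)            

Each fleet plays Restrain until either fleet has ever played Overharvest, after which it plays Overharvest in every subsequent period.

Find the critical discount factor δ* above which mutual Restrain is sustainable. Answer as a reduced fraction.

18/25

the Reef fleet's threshold: (34−16)/(34−9) = 18/25.
the Inlet co-op's threshold: (46−29)/(46−7) = 17/39.
18/25 > 17/39, so the Reef fleet binds and δ* = 18/25.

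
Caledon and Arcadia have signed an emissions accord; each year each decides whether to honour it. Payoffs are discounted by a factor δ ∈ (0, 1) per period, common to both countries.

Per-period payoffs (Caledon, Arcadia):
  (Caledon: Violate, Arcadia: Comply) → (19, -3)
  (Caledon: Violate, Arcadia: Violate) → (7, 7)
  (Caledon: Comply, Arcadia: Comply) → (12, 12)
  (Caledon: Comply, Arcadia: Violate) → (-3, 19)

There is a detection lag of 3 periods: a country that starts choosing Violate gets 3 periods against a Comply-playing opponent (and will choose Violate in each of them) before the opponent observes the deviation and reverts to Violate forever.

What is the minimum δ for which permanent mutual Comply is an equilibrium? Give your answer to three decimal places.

0.836

The best deviation is to choose Violate for all 3 undetected periods, earning 19 each, then 7 forever once detected.
Deviation value: 19(1−δ^3)/(1−δ) + 7δ^3/(1−δ); cooperation value: 12/(1−δ).
IC: 12 ≥ 19(1−δ^3) + 7δ^3 = 19 − 12δ^3.
So δ^3 ≥ 7/12, giving δ ≥ (7/12)^(1/3) ≈ 0.836.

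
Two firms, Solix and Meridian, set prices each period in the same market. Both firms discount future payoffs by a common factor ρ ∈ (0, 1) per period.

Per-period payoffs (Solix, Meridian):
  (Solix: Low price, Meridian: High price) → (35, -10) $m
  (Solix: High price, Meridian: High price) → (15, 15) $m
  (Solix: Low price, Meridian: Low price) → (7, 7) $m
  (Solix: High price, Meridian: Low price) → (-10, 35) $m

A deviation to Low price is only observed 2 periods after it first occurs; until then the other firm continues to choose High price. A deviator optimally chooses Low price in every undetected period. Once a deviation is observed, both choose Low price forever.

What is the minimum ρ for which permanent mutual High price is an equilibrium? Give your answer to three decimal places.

The best deviation is to choose Low price for all 2 undetected periods, earning 35 each, then 7 forever once detected.
Deviation value: 35(1−ρ^2)/(1−ρ) + 7ρ^2/(1−ρ); cooperation value: 15/(1−ρ).
IC: 15 ≥ 35(1−ρ^2) + 7ρ^2 = 35 − 28ρ^2.
So ρ^2 ≥ 20/28 = 5/7, giving ρ ≥ (5/7)^(1/2) ≈ 0.845.

0.845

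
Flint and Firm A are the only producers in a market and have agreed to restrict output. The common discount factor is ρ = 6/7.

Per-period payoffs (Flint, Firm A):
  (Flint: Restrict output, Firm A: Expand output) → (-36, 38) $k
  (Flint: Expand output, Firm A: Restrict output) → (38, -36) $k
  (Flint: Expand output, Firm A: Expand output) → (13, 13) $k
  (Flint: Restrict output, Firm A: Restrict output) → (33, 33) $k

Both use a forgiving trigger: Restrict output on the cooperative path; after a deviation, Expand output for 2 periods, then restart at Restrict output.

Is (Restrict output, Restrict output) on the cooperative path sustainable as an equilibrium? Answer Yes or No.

Yes

IC: ρ+…+ρ^2 ≥ (38−33)/(33−13) = 1/4.
At ρ = 6/7: partial sum = 1.5918 ≥ 0.2500. Cooperation sustainable.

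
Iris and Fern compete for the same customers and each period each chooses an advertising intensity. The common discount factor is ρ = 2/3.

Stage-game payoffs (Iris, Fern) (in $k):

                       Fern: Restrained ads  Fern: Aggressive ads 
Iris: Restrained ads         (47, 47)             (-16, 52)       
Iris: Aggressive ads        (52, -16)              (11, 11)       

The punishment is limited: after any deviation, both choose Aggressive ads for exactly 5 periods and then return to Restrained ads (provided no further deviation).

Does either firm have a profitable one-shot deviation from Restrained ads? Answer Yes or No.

A one-shot deviation gives 52 now, then 11 for 5 periods, then back to 47.
Gain from deviating: (52−47) today; loss: (47−11) in each of the next 5 periods.
No-deviation condition: (47−11)(ρ+…+ρ^5) ≥ 52−47, i.e. ρ+…+ρ^5 ≥ 5/36.
At ρ = 2/3: ρ+…+ρ^5 = 1.7366 ≥ 0.1389.
So cooperation is sustainable.

No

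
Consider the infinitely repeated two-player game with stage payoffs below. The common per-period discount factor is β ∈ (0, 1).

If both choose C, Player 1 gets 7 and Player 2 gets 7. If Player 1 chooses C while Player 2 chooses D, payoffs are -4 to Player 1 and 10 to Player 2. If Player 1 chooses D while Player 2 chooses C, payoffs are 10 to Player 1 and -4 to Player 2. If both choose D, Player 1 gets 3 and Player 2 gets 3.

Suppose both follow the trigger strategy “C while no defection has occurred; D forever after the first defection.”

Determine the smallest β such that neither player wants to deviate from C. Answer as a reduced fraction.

Cooperation forever yields 7 each period: 7/(1−β).
Deviating yields 10 once, then 3 forever: 10 + 3β/(1−β).
No profitable deviation requires 7/(1−β) ≥ 10 + 3β/(1−β).
Multiplying by (1−β): 7 ≥ 10(1−β) + 3β = 10 − 7β.
So 7β ≥ 3, i.e. β ≥ 3/7.

3/7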